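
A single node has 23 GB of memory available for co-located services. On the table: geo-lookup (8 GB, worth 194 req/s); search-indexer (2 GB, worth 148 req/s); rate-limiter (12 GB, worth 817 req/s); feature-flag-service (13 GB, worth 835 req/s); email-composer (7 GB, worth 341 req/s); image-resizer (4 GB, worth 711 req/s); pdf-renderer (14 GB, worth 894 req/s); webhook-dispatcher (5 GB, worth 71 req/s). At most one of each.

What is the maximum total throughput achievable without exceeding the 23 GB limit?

1869

Density check — image-resizer 177.75, search-indexer 74.00, rate-limiter 68.08 are the best per GB.
Taking the top-ratio services first gives search-indexer + rate-limiter + image-resizer + webhook-dispatcher for 1747 (23 GB).
The 7 GB tied up in search-indexer and webhook-dispatcher is better spent on email-composer — total rises to 1869 (23 GB).
Next best is search-indexer + image-resizer + pdf-renderer at 1753 (20 GB) — short by 116.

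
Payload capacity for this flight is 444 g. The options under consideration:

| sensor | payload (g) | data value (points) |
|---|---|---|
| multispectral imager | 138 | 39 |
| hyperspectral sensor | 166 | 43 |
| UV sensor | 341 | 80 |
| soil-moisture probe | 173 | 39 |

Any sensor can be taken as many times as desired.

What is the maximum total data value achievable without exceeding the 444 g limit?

121

A density-first pass picks 3×multispectral imager — 117 at 414 g.
Replace multispectral imager with hyperspectral sensor: the trade gains 4 net, giving 121 at 442 g.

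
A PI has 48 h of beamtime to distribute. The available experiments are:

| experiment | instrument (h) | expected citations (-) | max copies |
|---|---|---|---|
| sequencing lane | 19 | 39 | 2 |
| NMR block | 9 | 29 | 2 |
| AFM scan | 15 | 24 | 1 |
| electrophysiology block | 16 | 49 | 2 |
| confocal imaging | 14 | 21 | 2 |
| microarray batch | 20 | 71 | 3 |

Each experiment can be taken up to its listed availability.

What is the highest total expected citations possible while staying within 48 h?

The ratio heuristic lands on 2×microarray batch (142) but leaves 8 h idle.
The 20 h tied up in microarray batch is better spent on NMR block + electrophysiology block — total rises to 149 (45 h).

149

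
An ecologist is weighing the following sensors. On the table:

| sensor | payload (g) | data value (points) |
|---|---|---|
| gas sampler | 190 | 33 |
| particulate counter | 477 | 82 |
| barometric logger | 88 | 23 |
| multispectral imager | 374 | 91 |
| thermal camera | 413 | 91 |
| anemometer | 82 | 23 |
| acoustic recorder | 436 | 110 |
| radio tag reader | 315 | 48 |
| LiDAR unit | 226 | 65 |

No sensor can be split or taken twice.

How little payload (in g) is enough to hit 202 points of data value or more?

Minimise g subject to total data value ≥ 202.
barometric logger + multispectral imager + anemometer + LiDAR unit: 202 data value at 770 g.
No combination under 770 g hits 202.

770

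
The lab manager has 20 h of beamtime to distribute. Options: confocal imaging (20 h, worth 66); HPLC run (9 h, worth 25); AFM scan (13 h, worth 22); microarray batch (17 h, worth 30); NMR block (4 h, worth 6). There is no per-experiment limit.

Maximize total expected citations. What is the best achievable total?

66

Taking confocal imaging: 20 h used, 66 in expected citations.
That's the maximum — no swap from here does better than 66.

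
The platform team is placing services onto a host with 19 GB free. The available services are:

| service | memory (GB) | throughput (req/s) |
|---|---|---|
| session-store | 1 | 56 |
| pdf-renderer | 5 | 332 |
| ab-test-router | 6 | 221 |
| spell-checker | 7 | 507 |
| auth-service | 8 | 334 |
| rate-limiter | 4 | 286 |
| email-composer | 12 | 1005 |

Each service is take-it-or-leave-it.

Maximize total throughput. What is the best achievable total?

The ratio ordering already packs tightly: spell-checker + email-composer, 19 GB, 1512.
An exhaustive check of the 128 subsets confirms 1512.

1512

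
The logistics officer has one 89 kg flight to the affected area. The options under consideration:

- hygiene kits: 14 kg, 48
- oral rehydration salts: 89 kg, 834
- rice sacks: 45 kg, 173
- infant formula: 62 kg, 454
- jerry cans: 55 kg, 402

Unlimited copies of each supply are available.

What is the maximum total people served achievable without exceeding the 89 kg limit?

834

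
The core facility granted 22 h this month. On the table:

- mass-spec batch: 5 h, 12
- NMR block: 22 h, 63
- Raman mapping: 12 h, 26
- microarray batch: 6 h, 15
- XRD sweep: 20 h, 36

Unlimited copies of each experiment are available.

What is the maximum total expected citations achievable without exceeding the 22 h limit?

63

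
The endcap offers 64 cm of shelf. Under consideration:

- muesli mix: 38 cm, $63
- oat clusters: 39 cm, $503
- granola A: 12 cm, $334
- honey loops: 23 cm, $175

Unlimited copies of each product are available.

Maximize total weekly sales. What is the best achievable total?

1670

The ratio ordering already packs tightly: 5×granola A, 60 cm, 1670.
No other feasible combination exceeds 1670.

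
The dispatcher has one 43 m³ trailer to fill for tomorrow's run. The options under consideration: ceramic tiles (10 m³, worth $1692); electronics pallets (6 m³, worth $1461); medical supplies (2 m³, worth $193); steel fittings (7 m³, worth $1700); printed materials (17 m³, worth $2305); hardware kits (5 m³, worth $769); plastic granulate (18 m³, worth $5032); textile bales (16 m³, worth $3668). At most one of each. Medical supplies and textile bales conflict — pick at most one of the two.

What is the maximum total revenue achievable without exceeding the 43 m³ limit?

Greedy by ratio would take ceramic tiles + electronics pallets + medical supplies + steel fittings + plastic granulate: 43 m³ used, total 10078.
The 18 m³ tied up in ceramic tiles and electronics pallets and medical supplies is better spent on textile bales — total rises to 10400 (41 m³).

10400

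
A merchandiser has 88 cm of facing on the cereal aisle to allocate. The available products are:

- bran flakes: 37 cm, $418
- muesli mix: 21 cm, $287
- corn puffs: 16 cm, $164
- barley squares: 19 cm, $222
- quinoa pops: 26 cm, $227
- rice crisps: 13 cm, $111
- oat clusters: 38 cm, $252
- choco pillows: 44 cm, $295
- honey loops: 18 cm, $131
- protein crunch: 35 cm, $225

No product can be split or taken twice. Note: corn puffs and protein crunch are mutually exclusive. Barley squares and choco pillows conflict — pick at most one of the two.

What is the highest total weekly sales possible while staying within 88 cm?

A density-first pass picks bran flakes + muesli mix + barley squares — 927 at 77 cm.
Dropping barley squares frees 19 cm; slotting in corn puffs + rice crisps (29 cm) lifts the total to 980 at 87 cm.
Runner-up bran flakes + muesli mix + quinoa pops tops out at 932.

980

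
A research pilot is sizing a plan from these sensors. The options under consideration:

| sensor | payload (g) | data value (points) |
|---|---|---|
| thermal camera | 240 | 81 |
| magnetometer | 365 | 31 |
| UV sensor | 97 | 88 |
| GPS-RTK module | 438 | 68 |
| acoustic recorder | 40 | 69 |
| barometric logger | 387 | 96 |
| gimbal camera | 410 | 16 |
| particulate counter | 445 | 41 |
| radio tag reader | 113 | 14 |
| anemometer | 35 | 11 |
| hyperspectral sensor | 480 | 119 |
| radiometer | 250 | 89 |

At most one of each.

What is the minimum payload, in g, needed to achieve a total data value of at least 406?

Look for the lowest-payload combination reaching 406.
thermal camera + UV sensor + acoustic recorder + barometric logger + radiometer reaches 423 using 1014 g.
No combination under 1014 g hits 406.

1014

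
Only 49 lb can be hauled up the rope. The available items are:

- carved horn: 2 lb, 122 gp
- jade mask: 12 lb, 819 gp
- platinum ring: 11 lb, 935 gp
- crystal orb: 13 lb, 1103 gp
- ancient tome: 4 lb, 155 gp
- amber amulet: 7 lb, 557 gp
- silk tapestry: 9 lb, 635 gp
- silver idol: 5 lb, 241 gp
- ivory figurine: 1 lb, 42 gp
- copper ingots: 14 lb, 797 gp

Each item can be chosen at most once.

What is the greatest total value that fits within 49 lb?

3697

By value per lb: platinum ring 85.00, crystal orb 84.85, amber amulet 79.57 lead.
Taking the top-ratio items first gives carved horn + platinum ring + crystal orb + amber amulet + silk tapestry + silver idol + ivory figurine for 3635 (48 lb).
Dropping carved horn and silk tapestry frees 11 lb; slotting in jade mask (12 lb) lifts the total to 3697 at 49 lb.
Runner-up carved horn + jade mask + platinum ring + crystal orb + ancient tome + amber amulet tops out at 3691.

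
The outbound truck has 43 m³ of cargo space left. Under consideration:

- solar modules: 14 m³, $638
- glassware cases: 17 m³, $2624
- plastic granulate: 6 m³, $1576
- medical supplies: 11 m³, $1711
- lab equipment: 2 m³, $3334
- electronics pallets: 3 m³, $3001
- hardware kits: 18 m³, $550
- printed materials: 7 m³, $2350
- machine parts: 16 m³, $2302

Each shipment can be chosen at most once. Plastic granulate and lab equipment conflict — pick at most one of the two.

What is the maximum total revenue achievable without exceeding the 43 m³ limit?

Best packing: glassware cases + medical supplies + lab equipment + electronics pallets + printed materials — 40 m³, 13020 total.
Runner-up medical supplies + lab equipment + electronics pallets + printed materials + machine parts tops out at 12698.

13020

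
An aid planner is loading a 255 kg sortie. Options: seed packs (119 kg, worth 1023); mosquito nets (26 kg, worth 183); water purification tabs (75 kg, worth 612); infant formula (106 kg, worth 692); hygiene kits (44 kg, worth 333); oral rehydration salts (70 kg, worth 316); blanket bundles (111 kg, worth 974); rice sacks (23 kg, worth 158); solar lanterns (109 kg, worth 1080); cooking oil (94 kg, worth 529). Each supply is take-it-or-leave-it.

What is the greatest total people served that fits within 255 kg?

2286

Taking the top-ratio supplies first gives mosquito nets + blanket bundles + solar lanterns for 2237 (246 kg).
The 111 kg tied up in blanket bundles is better spent on seed packs — total rises to 2286 (254 kg).
The spare 1 kg is too small for any remaining supply, and no exchange beats 2286.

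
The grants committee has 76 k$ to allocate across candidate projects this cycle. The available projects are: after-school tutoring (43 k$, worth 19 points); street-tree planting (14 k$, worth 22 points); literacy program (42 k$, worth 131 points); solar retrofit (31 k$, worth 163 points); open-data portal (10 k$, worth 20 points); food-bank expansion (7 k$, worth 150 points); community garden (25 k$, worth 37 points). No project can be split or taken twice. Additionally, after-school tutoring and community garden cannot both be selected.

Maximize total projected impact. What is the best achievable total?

370

Ranking by ratio (projected impact/k$): food-bank expansion 21.43, solar retrofit 5.26, literacy program 3.12.
A density-first pass picks street-tree planting + solar retrofit + open-data portal + food-bank expansion — 355 at 62 k$.
Dropping street-tree planting frees 14 k$; slotting in community garden (25 k$) lifts the total to 370 at 73 k$.
Runner-up street-tree planting + solar retrofit + open-data portal + food-bank expansion tops out at 355.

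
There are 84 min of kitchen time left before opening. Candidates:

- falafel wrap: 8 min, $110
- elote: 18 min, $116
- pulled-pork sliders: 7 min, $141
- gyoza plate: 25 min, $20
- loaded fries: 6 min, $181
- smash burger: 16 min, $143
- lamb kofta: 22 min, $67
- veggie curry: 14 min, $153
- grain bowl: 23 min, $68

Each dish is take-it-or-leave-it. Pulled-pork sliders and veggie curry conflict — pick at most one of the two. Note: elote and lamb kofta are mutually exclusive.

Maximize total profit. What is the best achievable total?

759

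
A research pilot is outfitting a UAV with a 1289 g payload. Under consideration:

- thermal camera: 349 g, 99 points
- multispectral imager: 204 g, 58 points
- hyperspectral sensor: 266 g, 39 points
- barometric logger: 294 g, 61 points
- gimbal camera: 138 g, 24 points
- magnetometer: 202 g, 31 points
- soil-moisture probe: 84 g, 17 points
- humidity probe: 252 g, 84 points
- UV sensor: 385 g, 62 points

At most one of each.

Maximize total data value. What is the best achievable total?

326

Density check — humidity probe 0.33, multispectral imager 0.28, thermal camera 0.28 are the best per g.
The ratio heuristic lands on thermal camera + multispectral imager + barometric logger + soil-moisture probe + humidity probe (319) but leaves 106 g idle.
The 84 g tied up in soil-moisture probe is better spent on gimbal camera — total rises to 326 (1237 g).
The closest alternative, thermal camera + multispectral imager + soil-moisture probe + humidity probe + UV sensor, reaches only 320.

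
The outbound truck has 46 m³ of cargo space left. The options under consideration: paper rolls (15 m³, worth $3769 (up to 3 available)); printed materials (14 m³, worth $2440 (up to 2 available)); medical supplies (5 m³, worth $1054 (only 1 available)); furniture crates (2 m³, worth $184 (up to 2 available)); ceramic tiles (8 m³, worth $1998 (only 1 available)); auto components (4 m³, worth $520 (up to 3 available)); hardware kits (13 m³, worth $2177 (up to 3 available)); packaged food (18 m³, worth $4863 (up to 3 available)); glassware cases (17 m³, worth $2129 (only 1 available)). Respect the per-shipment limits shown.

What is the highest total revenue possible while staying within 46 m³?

11908

The ratio ordering already packs tightly: furniture crates + ceramic tiles + 2×packaged food, 46 m³, 11908.
Every other selection either busts 46 m³ or exceeds an availability limit or fails to beat 11908.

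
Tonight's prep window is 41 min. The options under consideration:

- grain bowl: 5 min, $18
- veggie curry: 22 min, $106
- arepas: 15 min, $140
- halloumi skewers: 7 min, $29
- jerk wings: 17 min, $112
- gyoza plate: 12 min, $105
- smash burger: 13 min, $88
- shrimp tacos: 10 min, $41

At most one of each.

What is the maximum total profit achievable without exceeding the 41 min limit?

333

Taking arepas + gyoza plate + smash burger: 40 min used, 333 in profit.
Runner-up grain bowl + arepas + halloumi skewers + gyoza plate tops out at 292.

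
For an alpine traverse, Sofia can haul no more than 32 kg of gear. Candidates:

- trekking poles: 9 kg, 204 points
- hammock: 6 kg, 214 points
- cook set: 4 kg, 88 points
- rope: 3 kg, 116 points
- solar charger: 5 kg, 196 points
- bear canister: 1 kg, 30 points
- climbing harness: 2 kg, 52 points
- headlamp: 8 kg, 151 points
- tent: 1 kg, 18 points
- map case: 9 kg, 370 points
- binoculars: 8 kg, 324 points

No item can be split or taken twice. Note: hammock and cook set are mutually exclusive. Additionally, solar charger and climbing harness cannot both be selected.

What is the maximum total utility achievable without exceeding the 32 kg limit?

1250

By utility per kg: map case 41.11, binoculars 40.50, solar charger 39.20, rope 38.67 lead.
The ratio ordering already packs tightly: hammock + rope + solar charger + bear canister + map case + binoculars, 32 kg, 1250.
The closest alternative, hammock + rope + solar charger + tent + map case + binoculars, reaches only 1238.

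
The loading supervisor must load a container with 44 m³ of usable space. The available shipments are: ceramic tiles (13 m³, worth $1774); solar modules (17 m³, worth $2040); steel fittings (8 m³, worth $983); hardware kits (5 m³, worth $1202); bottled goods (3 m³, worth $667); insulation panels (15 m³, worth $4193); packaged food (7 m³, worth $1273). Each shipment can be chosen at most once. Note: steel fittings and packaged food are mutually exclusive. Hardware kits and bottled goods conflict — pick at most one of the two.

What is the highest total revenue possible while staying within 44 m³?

8708

Taking solar modules + hardware kits + insulation panels + packaged food: 44 m³ used, 8708 in revenue.
The closest alternative, ceramic tiles + hardware kits + insulation panels + packaged food, reaches only 8442.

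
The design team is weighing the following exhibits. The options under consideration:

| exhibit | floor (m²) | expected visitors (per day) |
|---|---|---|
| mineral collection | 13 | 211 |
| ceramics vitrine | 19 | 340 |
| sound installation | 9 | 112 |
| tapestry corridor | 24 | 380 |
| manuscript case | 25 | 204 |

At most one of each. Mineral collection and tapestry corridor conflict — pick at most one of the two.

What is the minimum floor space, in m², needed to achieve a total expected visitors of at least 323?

Need the lightest bundle worth ≥ 323.
Taking ceramics vitrine gives 340 (≥ 323) for 19 m².
Any bundle with less than 19 m² falls short of 323.

19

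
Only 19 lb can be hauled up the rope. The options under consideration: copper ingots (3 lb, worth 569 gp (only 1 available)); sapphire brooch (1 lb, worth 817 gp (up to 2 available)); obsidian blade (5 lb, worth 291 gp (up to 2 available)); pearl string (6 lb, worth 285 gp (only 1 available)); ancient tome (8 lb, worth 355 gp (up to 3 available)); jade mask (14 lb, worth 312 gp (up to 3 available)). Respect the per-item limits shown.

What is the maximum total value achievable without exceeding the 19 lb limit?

2849

Density check — sapphire brooch 817.00, copper ingots 189.67, obsidian blade 58.20 are the best per lb.
Taking the top-ratio items first gives copper ingots + 2×sapphire brooch + 2×obsidian blade for 2785 (15 lb).
The 5 lb tied up in obsidian blade is better spent on ancient tome — total rises to 2849 (18 lb).
Every other selection either busts 19 lb or exceeds an availability limit or fails to beat 2849.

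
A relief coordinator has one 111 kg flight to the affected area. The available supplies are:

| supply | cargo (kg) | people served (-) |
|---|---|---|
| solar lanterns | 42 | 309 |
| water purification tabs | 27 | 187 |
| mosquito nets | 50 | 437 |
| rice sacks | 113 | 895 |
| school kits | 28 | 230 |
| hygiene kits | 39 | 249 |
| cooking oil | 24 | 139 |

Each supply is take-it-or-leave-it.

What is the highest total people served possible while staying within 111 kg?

854

By people served per kg: mosquito nets 8.74, school kits 8.21, rice sacks 7.92, solar lanterns 7.36 lead.
Best packing: water purification tabs + mosquito nets + school kits — 105 kg, 854 total.
The spare 6 kg is too small for any remaining supply, and no exchange beats 854.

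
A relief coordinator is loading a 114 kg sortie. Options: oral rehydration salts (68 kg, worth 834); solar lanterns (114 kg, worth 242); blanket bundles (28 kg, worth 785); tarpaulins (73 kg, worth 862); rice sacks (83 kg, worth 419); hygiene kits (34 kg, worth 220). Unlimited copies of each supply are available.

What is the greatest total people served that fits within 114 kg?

3140

By people served per kg: blanket bundles 28.04, oral rehydration salts 12.26, tarpaulins 11.81, hygiene kits 6.47 lead.
The ratio ordering already packs tightly: 4×blanket bundles, 112 kg, 3140.
The spare 2 kg is too small for any remaining supply, and no exchange beats 3140.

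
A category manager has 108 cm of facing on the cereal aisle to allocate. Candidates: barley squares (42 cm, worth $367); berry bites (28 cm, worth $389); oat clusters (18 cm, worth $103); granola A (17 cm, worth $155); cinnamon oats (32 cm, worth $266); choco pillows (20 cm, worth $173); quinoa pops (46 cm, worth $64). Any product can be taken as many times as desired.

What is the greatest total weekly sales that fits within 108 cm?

1340

The ratio heuristic lands on 3×berry bites + granola A (1322) but leaves 7 cm idle.
Replace granola A with choco pillows: the trade gains 18 net, giving 1340 at 104 cm.
No other feasible combination exceeds 1340.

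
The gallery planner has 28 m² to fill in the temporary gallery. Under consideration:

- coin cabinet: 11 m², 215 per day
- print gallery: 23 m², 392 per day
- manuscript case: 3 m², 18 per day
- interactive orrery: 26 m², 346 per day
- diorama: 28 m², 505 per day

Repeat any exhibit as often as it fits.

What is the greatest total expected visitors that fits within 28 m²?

505

Greedy by ratio would take 2×coin cabinet + 2×manuscript case: 28 m² used, total 466.
Dropping 2×coin cabinet and 2×manuscript case frees 28 m²; slotting in diorama (28 m²) lifts the total to 505 at 28 m².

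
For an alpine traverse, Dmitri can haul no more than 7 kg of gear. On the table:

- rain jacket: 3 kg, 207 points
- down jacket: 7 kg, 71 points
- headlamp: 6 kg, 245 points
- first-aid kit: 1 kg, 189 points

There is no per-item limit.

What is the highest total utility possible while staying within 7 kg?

1323

Ranking by ratio (utility/kg): first-aid kit 189.00, rain jacket 69.00, headlamp 40.83, down jacket 10.14.
7×first-aid kit uses 7 of the 7 kg and totals 1323.
No other feasible combination exceeds 1323.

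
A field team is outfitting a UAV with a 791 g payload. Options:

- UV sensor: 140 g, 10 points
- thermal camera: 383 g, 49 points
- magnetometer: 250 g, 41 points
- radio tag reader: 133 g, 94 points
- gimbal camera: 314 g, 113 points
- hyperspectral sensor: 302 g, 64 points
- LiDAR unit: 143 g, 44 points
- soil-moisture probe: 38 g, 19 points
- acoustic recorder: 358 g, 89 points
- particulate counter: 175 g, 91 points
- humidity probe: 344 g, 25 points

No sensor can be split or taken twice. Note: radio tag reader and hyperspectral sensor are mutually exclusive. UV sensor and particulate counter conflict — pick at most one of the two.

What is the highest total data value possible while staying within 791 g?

A density-first pass picks radio tag reader + gimbal camera + soil-moisture probe + particulate counter — 317 at 660 g.
The 38 g tied up in soil-moisture probe is better spent on LiDAR unit — total rises to 342 (765 g).
Runner-up radio tag reader + gimbal camera + soil-moisture probe + particulate counter tops out at 317.

342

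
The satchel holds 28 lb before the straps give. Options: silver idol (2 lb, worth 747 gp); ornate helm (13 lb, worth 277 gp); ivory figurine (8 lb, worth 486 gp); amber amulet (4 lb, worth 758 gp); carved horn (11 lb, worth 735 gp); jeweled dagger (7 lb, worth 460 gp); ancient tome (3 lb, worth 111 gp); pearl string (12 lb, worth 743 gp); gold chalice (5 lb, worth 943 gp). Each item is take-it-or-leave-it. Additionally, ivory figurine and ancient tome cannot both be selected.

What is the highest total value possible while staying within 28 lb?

Density check — silver idol 373.50, amber amulet 189.50, gold chalice 188.60 are the best per lb.
A density-first pass picks silver idol + amber amulet + carved horn + ancient tome + gold chalice — 3294 at 25 lb.
The 14 lb tied up in carved horn and ancient tome is better spent on ivory figurine + jeweled dagger — total rises to 3394 (26 lb).
Runner-up silver idol + amber amulet + ancient tome + pearl string + gold chalice tops out at 3302.

3394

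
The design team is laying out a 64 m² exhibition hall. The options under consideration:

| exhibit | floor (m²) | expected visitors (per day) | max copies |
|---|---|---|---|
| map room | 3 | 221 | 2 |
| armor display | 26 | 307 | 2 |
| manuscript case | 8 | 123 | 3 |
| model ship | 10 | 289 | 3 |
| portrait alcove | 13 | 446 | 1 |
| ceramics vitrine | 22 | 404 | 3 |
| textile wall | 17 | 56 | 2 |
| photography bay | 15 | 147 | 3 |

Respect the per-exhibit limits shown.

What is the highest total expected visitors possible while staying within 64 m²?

By expected visitors per m²: map room 73.67, portrait alcove 34.31, model ship 28.90, ceramics vitrine 18.36 lead.
Taking the top-ratio exhibits first gives 2×map room + manuscript case + 3×model ship + portrait alcove for 1878 (57 m²).
Dropping manuscript case frees 8 m²; slotting in photography bay (15 m²) lifts the total to 1902 at 64 m².
Nothing else within 64 m² beats 1902.

1902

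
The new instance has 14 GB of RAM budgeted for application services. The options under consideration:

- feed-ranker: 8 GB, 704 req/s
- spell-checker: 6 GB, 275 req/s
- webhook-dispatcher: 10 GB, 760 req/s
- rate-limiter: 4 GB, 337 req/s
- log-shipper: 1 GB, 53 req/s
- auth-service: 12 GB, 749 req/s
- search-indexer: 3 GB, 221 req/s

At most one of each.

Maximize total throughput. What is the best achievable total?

1097

The ratio heuristic lands on feed-ranker + rate-limiter + log-shipper (1094) but leaves 1 GB idle.
The 9 GB tied up in feed-ranker and log-shipper is better spent on webhook-dispatcher — total rises to 1097 (14 GB).
Runner-up feed-ranker + rate-limiter + log-shipper tops out at 1094.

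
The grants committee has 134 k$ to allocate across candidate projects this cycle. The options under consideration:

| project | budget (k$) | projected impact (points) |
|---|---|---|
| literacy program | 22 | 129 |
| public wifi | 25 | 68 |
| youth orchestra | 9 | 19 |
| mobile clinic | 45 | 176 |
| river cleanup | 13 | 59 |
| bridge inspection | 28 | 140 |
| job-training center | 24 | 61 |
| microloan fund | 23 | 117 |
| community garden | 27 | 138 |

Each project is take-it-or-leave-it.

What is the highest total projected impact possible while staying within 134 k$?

621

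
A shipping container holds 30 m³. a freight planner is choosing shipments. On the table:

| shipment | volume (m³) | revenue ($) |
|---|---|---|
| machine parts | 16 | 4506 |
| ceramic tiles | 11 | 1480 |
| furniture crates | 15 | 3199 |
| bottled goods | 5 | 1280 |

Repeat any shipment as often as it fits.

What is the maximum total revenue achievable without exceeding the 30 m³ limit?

7680

Ranking by ratio (revenue/m³): machine parts 281.62, bottled goods 256.00, furniture crates 213.27.
Greedy by ratio would take machine parts + 2×bottled goods: 26 m³ used, total 7066.
Replace machine parts with 4×bottled goods: the trade gains 614 net, giving 7680 at 30 m³.
Every other selection either busts 30 m³ or fails to beat 7680.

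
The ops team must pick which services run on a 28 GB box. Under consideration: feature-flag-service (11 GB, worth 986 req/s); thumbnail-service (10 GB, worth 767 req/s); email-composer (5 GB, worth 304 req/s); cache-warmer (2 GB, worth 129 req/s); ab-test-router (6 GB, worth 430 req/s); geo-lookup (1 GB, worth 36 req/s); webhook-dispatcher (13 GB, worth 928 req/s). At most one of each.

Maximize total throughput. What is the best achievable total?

The ratio ordering already packs tightly: feature-flag-service + thumbnail-service + ab-test-router + geo-lookup, 28 GB, 2219.
No other feasible combination exceeds 2219.

2219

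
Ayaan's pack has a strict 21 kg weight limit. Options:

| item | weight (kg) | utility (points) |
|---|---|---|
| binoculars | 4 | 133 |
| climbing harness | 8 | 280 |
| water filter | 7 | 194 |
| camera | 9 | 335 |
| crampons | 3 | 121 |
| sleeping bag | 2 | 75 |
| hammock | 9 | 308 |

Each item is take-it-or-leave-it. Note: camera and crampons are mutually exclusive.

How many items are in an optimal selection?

3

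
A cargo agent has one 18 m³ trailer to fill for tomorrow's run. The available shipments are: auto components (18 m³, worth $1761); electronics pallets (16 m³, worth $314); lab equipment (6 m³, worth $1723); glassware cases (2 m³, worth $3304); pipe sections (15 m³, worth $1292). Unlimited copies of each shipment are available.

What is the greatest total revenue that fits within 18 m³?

29736

Taking 9×glassware cases: 18 m³ used, 29736 in revenue.
Every other selection either busts 18 m³ or fails to beat 29736.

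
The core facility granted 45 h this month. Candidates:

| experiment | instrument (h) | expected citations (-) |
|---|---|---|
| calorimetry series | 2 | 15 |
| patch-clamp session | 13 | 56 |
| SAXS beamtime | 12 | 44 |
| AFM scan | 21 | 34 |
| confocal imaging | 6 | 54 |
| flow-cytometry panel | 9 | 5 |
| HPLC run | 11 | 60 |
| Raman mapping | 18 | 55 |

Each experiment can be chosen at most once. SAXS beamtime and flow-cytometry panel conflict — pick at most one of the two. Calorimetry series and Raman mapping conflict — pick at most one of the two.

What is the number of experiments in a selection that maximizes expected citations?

5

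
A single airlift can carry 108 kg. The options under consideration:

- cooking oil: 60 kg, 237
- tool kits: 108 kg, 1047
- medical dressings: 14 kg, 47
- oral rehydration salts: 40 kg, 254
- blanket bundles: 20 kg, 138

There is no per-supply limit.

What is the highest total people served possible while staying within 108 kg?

Density check — tool kits 9.69, blanket bundles 6.90, oral rehydration salts 6.35, cooking oil 3.95 are the best per kg.
Taking tool kits: 108 kg used, 1047 in people served.
Nothing else within 108 kg beats 1047.

1047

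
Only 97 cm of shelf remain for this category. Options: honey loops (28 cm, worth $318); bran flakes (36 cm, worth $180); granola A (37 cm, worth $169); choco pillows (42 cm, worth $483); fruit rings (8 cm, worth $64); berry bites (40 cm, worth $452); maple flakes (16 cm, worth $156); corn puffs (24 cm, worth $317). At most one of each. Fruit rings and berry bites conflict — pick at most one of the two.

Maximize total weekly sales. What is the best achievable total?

1118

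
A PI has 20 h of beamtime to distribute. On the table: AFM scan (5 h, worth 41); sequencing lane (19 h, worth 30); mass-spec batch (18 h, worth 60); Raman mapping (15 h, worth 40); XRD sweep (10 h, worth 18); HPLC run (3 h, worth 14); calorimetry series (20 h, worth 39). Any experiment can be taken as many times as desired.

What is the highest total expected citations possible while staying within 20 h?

Best packing: 4×AFM scan — 20 h, 164 total.
That's the maximum — no swap from here does better than 164.

164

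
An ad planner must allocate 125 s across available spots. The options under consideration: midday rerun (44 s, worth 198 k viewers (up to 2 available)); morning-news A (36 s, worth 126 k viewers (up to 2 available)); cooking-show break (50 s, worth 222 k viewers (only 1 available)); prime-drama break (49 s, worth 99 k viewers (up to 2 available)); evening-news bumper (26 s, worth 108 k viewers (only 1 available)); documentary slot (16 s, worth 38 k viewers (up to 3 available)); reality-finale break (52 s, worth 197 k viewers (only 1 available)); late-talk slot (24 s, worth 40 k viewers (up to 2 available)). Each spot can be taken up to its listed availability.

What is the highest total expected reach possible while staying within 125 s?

528

By expected reach per s: midday rerun 4.50, cooking-show break 4.44, evening-news bumper 4.15, reality-finale break 3.79 lead.
Filling by ratio: 2×midday rerun + evening-news bumper for 504, with 11 s left unused.
The 44 s tied up in midday rerun is better spent on cooking-show break — total rises to 528 (120 s).
Every other selection either busts 125 s or exceeds an availability limit or fails to beat 528.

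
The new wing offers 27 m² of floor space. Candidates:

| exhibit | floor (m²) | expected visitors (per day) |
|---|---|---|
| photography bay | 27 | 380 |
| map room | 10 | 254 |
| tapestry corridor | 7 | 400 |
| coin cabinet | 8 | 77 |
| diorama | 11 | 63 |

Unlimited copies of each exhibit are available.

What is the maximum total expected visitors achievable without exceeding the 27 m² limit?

3×tapestry corridor uses 21 of the 27 m² and totals 1200.
The spare 6 m² is too small for any remaining exhibit, and no exchange beats 1200.

1200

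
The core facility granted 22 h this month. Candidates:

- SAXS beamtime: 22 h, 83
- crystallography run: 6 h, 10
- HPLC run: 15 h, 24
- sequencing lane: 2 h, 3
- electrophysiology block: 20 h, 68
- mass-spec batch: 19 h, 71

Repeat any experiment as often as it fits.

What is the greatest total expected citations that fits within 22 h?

Best packing: SAXS beamtime — 22 h, 83 total.
Every other selection either busts 22 h or fails to beat 83.

83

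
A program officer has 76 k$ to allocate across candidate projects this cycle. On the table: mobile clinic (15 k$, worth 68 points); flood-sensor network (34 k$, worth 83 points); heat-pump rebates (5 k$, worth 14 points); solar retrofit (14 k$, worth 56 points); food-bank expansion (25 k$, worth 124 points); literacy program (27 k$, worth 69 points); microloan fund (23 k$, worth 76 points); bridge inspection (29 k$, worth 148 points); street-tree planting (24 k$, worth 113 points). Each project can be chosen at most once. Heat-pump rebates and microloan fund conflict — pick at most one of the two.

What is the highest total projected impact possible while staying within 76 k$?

Best packing: mobile clinic + heat-pump rebates + food-bank expansion + bridge inspection — 74 k$, 354 total.
Next best is mobile clinic + heat-pump rebates + bridge inspection + street-tree planting at 343 (73 k$) — short by 11.

354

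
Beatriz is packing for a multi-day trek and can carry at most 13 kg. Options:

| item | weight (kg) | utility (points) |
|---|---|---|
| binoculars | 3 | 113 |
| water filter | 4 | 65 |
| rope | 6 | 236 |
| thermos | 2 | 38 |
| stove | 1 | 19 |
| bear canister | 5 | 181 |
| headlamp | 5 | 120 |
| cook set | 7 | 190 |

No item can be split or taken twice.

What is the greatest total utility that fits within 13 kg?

455

Greedy by ratio would take binoculars + rope + thermos + stove: 12 kg used, total 406.
The 4 kg tied up in binoculars and stove is better spent on bear canister — total rises to 455 (13 kg).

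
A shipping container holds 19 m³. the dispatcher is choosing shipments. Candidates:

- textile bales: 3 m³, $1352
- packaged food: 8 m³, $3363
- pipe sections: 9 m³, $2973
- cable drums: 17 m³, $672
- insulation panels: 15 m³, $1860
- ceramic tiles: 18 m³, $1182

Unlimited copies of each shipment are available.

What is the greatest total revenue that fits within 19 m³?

By revenue per m³: textile bales 450.67, packaged food 420.38, pipe sections 330.33 lead.
Taking 6×textile bales: 18 m³ used, 8112 in revenue.
That's the maximum — no swap from here does better than 8112.

8112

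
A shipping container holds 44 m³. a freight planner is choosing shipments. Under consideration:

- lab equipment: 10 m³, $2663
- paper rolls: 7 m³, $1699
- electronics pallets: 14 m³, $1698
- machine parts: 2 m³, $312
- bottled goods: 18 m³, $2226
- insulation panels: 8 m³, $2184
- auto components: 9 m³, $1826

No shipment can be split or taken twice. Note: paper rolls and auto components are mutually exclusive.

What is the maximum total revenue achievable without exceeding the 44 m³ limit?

Best packing: lab equipment + paper rolls + bottled goods + insulation panels — 43 m³, 8772 total.
Next best is lab equipment + electronics pallets + machine parts + insulation panels + auto components at 8683 (43 m³) — short by 89.

8772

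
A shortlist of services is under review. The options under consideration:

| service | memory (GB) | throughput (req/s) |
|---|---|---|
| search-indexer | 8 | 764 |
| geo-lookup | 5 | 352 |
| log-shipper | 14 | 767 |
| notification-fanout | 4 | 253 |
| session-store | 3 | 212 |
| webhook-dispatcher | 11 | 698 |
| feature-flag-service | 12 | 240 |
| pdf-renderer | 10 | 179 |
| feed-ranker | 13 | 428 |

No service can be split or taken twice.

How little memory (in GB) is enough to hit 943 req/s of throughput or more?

Look for the lowest-memory combination reaching 943.
search-indexer + session-store: 976 throughput at 11 GB.
Any bundle with less than 11 GB falls short of 943.

11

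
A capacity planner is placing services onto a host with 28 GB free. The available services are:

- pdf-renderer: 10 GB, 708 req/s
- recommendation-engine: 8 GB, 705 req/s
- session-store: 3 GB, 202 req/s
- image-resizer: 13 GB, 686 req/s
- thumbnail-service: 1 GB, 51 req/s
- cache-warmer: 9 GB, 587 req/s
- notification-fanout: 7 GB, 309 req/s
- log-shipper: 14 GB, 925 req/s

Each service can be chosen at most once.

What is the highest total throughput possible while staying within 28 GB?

2051

The ratio heuristic lands on pdf-renderer + recommendation-engine + session-store + thumbnail-service (1666) but leaves 6 GB idle.
Replace session-store with cache-warmer: the trade gains 385 net, giving 2051 at 28 GB.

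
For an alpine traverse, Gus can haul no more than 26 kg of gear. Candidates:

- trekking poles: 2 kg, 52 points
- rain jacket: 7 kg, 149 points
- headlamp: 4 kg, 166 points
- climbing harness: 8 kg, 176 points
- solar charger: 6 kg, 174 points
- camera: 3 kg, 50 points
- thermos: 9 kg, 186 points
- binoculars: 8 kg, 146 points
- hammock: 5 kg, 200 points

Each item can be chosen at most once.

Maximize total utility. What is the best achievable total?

The ratio heuristic lands on trekking poles + headlamp + climbing harness + solar charger + hammock (768) but leaves 1 kg idle.
Dropping climbing harness frees 8 kg; slotting in thermos (9 kg) lifts the total to 778 at 26 kg.
Next best is trekking poles + headlamp + climbing harness + solar charger + hammock at 768 (25 kg) — short by 10.

778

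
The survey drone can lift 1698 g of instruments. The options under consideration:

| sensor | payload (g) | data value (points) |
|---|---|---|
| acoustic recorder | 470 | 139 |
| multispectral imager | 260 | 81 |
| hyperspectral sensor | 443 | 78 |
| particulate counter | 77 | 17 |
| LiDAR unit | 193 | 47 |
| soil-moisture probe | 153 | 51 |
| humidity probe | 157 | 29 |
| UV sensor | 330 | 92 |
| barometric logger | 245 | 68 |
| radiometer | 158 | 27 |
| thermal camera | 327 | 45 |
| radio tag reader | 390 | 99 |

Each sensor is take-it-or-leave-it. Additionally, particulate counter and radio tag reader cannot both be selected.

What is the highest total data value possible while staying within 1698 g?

479

A density-first pass picks acoustic recorder + multispectral imager + LiDAR unit + soil-moisture probe + UV sensor + barometric logger — 478 at 1651 g.
Replace LiDAR unit and soil-moisture probe with radio tag reader: the trade gains 1 net, giving 479 at 1695 g.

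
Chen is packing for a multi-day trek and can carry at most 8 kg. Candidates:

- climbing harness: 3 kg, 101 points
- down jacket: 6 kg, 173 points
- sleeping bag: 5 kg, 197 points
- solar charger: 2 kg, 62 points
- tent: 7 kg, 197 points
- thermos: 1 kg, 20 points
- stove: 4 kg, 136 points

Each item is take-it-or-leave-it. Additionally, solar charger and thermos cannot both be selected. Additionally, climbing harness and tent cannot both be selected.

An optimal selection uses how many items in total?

2

Optimal total is 298.
climbing harness + sleeping bag hits 298 at 8 kg.
Any selection reaching 298 contains exactly 2 items.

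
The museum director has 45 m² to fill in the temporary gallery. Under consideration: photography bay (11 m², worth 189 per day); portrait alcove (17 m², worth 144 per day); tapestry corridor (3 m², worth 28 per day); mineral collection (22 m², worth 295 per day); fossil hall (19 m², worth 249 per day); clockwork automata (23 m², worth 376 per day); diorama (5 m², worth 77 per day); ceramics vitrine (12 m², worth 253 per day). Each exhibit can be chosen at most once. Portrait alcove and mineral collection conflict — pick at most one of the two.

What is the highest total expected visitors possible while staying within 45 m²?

Density check — ceramics vitrine 21.08, photography bay 17.18, clockwork automata 16.35 are the best per m².
Filling by ratio: photography bay + tapestry corridor + diorama + ceramics vitrine for 547, with 14 m² left unused.
The 8 m² tied up in tapestry corridor and diorama is better spent on mineral collection — total rises to 737 (45 m²).
That's the maximum — no feasible swap from here does better than 737.

737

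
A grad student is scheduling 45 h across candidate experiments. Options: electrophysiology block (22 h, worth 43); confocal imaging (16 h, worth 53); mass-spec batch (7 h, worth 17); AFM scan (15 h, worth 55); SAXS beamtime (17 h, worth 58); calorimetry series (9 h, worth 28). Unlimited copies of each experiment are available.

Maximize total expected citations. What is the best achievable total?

165

Ranking by ratio (expected citations/h): AFM scan 3.67, SAXS beamtime 3.41, confocal imaging 3.31, calorimetry series 3.11.
Taking 3×AFM scan: 45 h used, 165 in expected citations.
Every other selection either busts 45 h or fails to beat 165.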